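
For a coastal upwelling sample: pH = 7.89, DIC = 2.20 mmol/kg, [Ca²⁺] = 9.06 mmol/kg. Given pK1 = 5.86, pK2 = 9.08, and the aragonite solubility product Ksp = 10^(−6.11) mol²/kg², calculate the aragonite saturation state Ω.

Ω = 1.54

α₂ = 1 / (1 + [H⁺]/K2 + [H⁺]²/(K1K2)) = 1 / (1 + 10^+1.19 + 10^-0.84)
   = 1 / (1 + 15.488 + 0.14454) = 1/16.633 = 0.06012
[CO3²⁻] = α₂ × DIC = 0.06012 × 2.20 = 0.1323 mmol/kg
Ksp = 10^(−6.11) = 7.762×10^-7
Ω = [Ca²⁺][CO3²⁻]/Ksp = (9.06×10^-3)(1.323×10^-4) / 7.762×10^-7 = 1.54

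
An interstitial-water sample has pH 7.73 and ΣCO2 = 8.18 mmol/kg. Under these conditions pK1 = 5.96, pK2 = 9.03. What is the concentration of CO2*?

[CO2*] = 0.130 mmol/kg

α₀ = 1 / (1 + K1/[H⁺] + K1K2/[H⁺]²) = 1 / (1 + 10^+1.77 + 10^+0.47)
   = 1 / (1 + 58.884 + 2.9512) = 1/62.836 = 0.01591
[CO2*] = α₀ × DIC = 0.01591 × 8.18 = 0.130 mmol/kg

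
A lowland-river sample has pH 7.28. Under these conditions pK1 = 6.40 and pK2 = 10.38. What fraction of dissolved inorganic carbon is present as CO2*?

α₀ = 0.116

α₀ = 1 / (1 + K1/[H⁺] + K1K2/[H⁺]²) = 1 / (1 + 10^+0.88 + 10^-2.22)
   = 1 / (1 + 7.5858 + 0.0060256) = 1/8.5918 = 0.1164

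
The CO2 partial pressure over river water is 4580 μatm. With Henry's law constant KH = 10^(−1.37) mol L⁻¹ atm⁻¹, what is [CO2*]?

KH = 10^(−1.37) = 4.266×10^-2 mol L⁻¹ atm⁻¹
[CO2*] = KH · pCO2 = 4.266×10^-2 × 4580×10^-6 atm = 1.95×10^-4 mol/L

[CO2*] = 195 μmol/L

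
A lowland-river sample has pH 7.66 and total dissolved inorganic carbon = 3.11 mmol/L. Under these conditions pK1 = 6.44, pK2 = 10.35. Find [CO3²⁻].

[CO3²⁻] = 5.98 μmol/L

α₂ = 1 / (1 + [H⁺]/K2 + [H⁺]²/(K1K2)) = 1 / (1 + 10^+2.69 + 10^+1.47)
   = 1 / (1 + 489.78 + 29.512) = 1/520.29 = 0.001922
[CO3²⁻] = α₂ × DIC = 0.001922 × 3.11 = 0.00598 mmol/L = 5.98 μmol/L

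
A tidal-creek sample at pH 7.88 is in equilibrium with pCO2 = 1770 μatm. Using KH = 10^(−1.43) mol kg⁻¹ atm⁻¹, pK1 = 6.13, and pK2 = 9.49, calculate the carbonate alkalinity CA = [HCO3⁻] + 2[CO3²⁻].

[CO2*] = KH · pCO2 = 10^(−1.43) × 1770×10^-6 = 6.576×10^-5 mol/kg
α₀ = 1/(1 + K1/[H⁺] + K1K2/[H⁺]²) = 1/(1 + 10^+1.75 + 10^+0.14) = 0.01706
DIC = [CO2*]/α₀ = 6.576×10^-5 / 0.01706 = 3.855 mmol/kg
CA = (α₁ + 2α₂)·DIC = (0.9594 + 2×0.02355) × 3.855 = 3.88 mmol/kg

CA = 3.88 mmol/kg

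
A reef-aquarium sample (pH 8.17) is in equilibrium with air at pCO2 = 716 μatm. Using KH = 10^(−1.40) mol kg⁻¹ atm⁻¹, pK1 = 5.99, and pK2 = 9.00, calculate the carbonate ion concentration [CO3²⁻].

[CO2*] = KH · pCO2 = 10^(−1.40) × 716×10^-6 = 2.850×10^-5 mol/kg
α₀ = 1/(1 + K1/[H⁺] + K1K2/[H⁺]²) = 1/(1 + 10^+2.18 + 10^+1.35) = 0.005723
DIC = [CO2*]/α₀ = 2.850×10^-5 / 0.005723 = 4.981 mmol/kg
[CO3²⁻] = α₂·DIC; α₂ = 0.1281, so [CO3²⁻] = 0.1281 × 4.981 = 0.638 mmol/kg

[CO3²⁻] = 0.638 mmol/kg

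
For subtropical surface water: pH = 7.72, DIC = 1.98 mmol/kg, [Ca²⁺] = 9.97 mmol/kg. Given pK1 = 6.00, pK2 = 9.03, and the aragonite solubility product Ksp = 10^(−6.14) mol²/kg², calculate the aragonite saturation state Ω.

Ω = 1.25

α₂ = 1 / (1 + [H⁺]/K2 + [H⁺]²/(K1K2)) = 1 / (1 + 10^+1.31 + 10^-0.41)
   = 1 / (1 + 20.417 + 0.38905) = 1/21.806 = 0.04586
[CO3²⁻] = α₂ × DIC = 0.04586 × 1.98 = 0.09080 mmol/kg
Ksp = 10^(−6.14) = 7.244×10^-7
Ω = [Ca²⁺][CO3²⁻]/Ksp = (9.97×10^-3)(9.080×10^-5) / 7.244×10^-7 = 1.25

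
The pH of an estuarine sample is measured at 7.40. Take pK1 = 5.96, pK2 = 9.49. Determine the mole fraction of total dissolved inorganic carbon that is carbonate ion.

α₂ = 1 / (1 + [H⁺]/K2 + [H⁺]²/(K1K2)) = 1 / (1 + 10^+2.09 + 10^+0.65)
   = 1 / (1 + 123.03 + 4.4668) = 1/128.49 = 0.007782

α₂ = 0.00778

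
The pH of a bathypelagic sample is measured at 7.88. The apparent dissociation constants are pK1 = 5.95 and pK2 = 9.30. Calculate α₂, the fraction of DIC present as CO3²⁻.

α₂ = 1 / (1 + [H⁺]/K2 + [H⁺]²/(K1K2)) = 1 / (1 + 10^+1.42 + 10^-0.51)
   = 1 / (1 + 26.303 + 0.30903) = 1/27.612 = 0.03622

α₂ = 0.0362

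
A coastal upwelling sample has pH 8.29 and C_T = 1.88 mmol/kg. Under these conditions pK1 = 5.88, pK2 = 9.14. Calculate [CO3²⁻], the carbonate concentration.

[CO3²⁻] = 0.232 mmol/kg

α₂ = 1 / (1 + [H⁺]/K2 + [H⁺]²/(K1K2)) = 1 / (1 + 10^+0.85 + 10^-1.56)
   = 1 / (1 + 7.0795 + 0.027542) = 1/8.1070 = 0.1234
[CO3²⁻] = α₂ × DIC = 0.1234 × 1.88 = 0.232 mmol/kg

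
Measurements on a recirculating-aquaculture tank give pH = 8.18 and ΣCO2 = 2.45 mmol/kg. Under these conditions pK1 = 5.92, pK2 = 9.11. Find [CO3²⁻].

α₂ = 1 / (1 + [H⁺]/K2 + [H⁺]²/(K1K2)) = 1 / (1 + 10^+0.93 + 10^-1.33)
   = 1 / (1 + 8.5114 + 0.046774) = 1/9.5582 = 0.1046
[CO3²⁻] = α₂ × DIC = 0.1046 × 2.45 = 0.256 mmol/kg

[CO3²⁻] = 0.256 mmol/kg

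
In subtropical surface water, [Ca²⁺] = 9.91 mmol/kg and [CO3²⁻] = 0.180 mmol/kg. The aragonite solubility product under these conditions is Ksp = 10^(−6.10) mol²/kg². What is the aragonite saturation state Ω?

Ksp = 10^(−6.10) = 7.943×10^-7
Ω = [Ca²⁺][CO3²⁻]/Ksp = (9.91×10^-3)(0.180×10^-3) / 7.943×10^-7 = 2.25

Ω = 2.25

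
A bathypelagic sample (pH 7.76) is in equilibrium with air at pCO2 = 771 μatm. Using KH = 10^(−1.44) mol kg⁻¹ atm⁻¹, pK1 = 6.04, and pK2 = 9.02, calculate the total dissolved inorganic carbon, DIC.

DIC = 1.58 mmol/kg

[CO2*] = KH · pCO2 = 10^(−1.44) × 771×10^-6 = 2.799×10^-5 mol/kg
α₀ = 1/(1 + K1/[H⁺] + K1K2/[H⁺]²) = 1/(1 + 10^+1.72 + 10^+0.46) = 0.01774
DIC = [CO2*]/α₀ = 2.799×10^-5 / 0.01774 = 1.58 mmol/kg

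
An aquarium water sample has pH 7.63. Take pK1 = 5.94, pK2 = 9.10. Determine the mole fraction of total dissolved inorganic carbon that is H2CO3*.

α₀ = 1 / (1 + K1/[H⁺] + K1K2/[H⁺]²) = 1 / (1 + 10^+1.69 + 10^+0.22)
   = 1 / (1 + 48.978 + 1.6596) = 1/51.637 = 0.01937

α₀ = 0.0194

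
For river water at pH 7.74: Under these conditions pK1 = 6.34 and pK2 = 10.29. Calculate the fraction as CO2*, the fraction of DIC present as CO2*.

α₀ = 0.0382

α₀ = 1 / (1 + K1/[H⁺] + K1K2/[H⁺]²) = 1 / (1 + 10^+1.40 + 10^-1.15)
   = 1 / (1 + 25.119 + 0.070795) = 1/26.190 = 0.03818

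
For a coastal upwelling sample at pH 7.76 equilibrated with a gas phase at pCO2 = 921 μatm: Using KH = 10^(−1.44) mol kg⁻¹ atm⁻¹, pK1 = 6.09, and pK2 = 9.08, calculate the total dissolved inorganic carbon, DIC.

[CO2*] = KH · pCO2 = 10^(−1.44) × 921×10^-6 = 3.344×10^-5 mol/kg
α₀ = 1/(1 + K1/[H⁺] + K1K2/[H⁺]²) = 1/(1 + 10^+1.67 + 10^+0.35) = 0.02000
DIC = [CO2*]/α₀ = 3.344×10^-5 / 0.02000 = 1.67 mmol/kg

DIC = 1.67 mmol/kg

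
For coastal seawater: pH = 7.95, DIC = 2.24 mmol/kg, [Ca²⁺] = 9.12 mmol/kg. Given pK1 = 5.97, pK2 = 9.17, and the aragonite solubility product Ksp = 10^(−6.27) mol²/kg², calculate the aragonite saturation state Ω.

α₂ = 1 / (1 + [H⁺]/K2 + [H⁺]²/(K1K2)) = 1 / (1 + 10^+1.22 + 10^-0.76)
   = 1 / (1 + 16.596 + 0.17378) = 1/17.770 = 0.05628
[CO3²⁻] = α₂ × DIC = 0.05628 × 2.24 = 0.1261 mmol/kg
Ksp = 10^(−6.27) = 5.370×10^-7
Ω = [Ca²⁺][CO3²⁻]/Ksp = (9.12×10^-3)(1.261×10^-4) / 5.370×10^-7 = 2.14

Ω = 2.14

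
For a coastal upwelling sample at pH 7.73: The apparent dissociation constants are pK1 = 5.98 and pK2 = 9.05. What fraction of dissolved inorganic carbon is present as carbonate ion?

α₂ = 1 / (1 + [H⁺]/K2 + [H⁺]²/(K1K2)) = 1 / (1 + 10^+1.32 + 10^-0.43)
   = 1 / (1 + 20.893 + 0.37154) = 1/22.264 = 0.04491

α₂ = 0.0449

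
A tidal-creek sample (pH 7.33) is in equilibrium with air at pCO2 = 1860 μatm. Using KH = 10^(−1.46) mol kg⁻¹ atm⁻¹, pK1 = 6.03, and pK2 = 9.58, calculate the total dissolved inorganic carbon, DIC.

[CO2*] = KH · pCO2 = 10^(−1.46) × 1860×10^-6 = 6.449×10^-5 mol/kg
α₀ = 1/(1 + K1/[H⁺] + K1K2/[H⁺]²) = 1/(1 + 10^+1.30 + 10^-0.95) = 0.04747
DIC = [CO2*]/α₀ = 6.449×10^-5 / 0.04747 = 1.36 mmol/kg

DIC = 1.36 mmol/kg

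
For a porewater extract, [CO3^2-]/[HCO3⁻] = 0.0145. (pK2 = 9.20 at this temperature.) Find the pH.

pH = 7.36

From K2 = [H⁺][CO3^2-]/[HCO3⁻]:  pH = pK2 + log₁₀([CO3^2-]/[HCO3⁻])
log₁₀(0.0145) = -1.839
pH = 9.20 + (-1.839) = 7.36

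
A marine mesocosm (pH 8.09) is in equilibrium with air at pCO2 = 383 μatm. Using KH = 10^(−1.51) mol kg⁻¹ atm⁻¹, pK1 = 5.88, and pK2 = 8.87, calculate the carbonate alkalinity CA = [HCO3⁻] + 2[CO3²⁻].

CA = 2.56 mmol/kg

[CO2*] = KH · pCO2 = 10^(−1.51) × 383×10^-6 = 1.184×10^-5 mol/kg
α₀ = 1/(1 + K1/[H⁺] + K1K2/[H⁺]²) = 1/(1 + 10^+2.21 + 10^+1.43) = 0.005260
DIC = [CO2*]/α₀ = 1.184×10^-5 / 0.005260 = 2.250 mmol/kg
CA = (α₁ + 2α₂)·DIC = (0.8532 + 2×0.1416) × 2.250 = 2.56 mmol/kg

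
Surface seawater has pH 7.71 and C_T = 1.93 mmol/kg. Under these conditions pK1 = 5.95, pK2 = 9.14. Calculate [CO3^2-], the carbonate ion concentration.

α₂ = 1 / (1 + [H⁺]/K2 + [H⁺]²/(K1K2)) = 1 / (1 + 10^+1.43 + 10^-0.33)
   = 1 / (1 + 26.915 + 0.46774) = 1/28.383 = 0.03523
[CO3²⁻] = α₂ × DIC = 0.03523 × 1.93 = 0.0680 mmol/kg

[CO3²⁻] = 0.0680 mmol/kg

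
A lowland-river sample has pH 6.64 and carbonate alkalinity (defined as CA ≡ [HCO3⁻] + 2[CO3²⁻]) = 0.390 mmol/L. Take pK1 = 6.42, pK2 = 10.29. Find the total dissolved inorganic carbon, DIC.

CA = [HCO3⁻] + 2[CO3²⁻] = (α₁ + 2α₂)·DIC
At pH 6.64: [H⁺]/K1 = 10^-0.22 = 0.60256, K2/[H⁺] = 10^-3.65 = 0.00022387
α₁ = 1/(1 + 0.60256 + 0.00022387) = 1/1.6028 = 0.6239; α₂ = α₁·K2/[H⁺] = 0.0001397
α₁ + 2α₂ = 0.6242
DIC = CA / (α₁ + 2α₂) = 0.390 / 0.6242 = 0.625 mmol/L

DIC = 0.625 mmol/L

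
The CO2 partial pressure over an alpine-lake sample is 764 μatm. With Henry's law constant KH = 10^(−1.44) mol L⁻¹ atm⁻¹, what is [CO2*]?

KH = 10^(−1.44) = 3.631×10^-2 mol L⁻¹ atm⁻¹
[CO2*] = KH · pCO2 = 3.631×10^-2 × 764×10^-6 atm = 2.77×10^-5 mol/L

[CO2*] = 27.7 μmol/L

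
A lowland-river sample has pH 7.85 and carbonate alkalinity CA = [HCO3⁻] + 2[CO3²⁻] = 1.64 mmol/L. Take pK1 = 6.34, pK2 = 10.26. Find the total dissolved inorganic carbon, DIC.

CA = [HCO3⁻] + 2[CO3²⁻] = (α₁ + 2α₂)·DIC
At pH 7.85: [H⁺]/K1 = 10^-1.51 = 0.030903, K2/[H⁺] = 10^-2.41 = 0.0038905
α₁ = 1/(1 + 0.030903 + 0.0038905) = 1/1.0348 = 0.9664; α₂ = α₁·K2/[H⁺] = 0.003760
α₁ + 2α₂ = 0.9739
DIC = CA / (α₁ + 2α₂) = 1.64 / 0.9739 = 1.68 mmol/L

DIC = 1.68 mmol/L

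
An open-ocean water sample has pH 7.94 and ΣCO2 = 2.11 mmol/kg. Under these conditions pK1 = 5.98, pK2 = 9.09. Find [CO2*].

[CO2*] = 0.0214 mmol/kg

α₀ = 1 / (1 + K1/[H⁺] + K1K2/[H⁺]²) = 1 / (1 + 10^+1.96 + 10^+0.81)
   = 1 / (1 + 91.201 + 6.4565) = 1/98.658 = 0.01014
[CO2*] = α₀ × DIC = 0.01014 × 2.11 = 0.0214 mmol/kg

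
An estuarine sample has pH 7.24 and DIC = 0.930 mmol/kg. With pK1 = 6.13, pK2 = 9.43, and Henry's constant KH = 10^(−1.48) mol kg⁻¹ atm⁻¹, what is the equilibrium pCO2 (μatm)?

α₀ = 1 / (1 + K1/[H⁺] + K1K2/[H⁺]²) = 1 / (1 + 10^+1.11 + 10^-1.08)
   = 1 / (1 + 12.882 + 0.083176) = 1/13.966 = 0.07160
[CO2*] = α₀ × DIC = 0.07160 × 0.930 = 0.06659 mmol/kg
pCO2 = [CO2*]/KH = 6.659×10^-5 / 3.311×10^-2 = 2010 μatm

pCO2 = 2010 μatm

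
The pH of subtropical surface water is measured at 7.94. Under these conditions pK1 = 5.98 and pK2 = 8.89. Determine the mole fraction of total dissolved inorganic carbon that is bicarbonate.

α₁ = 0.890

α₁ = 1 / (1 + [H⁺]/K1 + K2/[H⁺]) = 1 / (1 + 10^-1.96 + 10^-0.95)
   = 1 / (1 + 0.010965 + 0.11220) = 1/1.1232 = 0.8903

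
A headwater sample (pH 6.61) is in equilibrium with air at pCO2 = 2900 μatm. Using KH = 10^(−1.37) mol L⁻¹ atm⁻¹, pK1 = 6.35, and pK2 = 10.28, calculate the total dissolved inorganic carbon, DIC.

DIC = 0.349 mmol/L

[CO2*] = KH · pCO2 = 10^(−1.37) × 2900×10^-6 = 1.237×10^-4 mol/L
α₀ = 1/(1 + K1/[H⁺] + K1K2/[H⁺]²) = 1/(1 + 10^+0.26 + 10^-3.41) = 0.3546
DIC = [CO2*]/α₀ = 1.237×10^-4 / 0.3546 = 0.349 mmol/L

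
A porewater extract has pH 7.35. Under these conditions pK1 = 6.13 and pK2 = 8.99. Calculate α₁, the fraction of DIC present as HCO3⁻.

α₁ = 1 / (1 + [H⁺]/K1 + K2/[H⁺]) = 1 / (1 + 10^-1.22 + 10^-1.64)
   = 1 / (1 + 0.060256 + 0.022909) = 1/1.0832 = 0.9232

α₁ = 0.923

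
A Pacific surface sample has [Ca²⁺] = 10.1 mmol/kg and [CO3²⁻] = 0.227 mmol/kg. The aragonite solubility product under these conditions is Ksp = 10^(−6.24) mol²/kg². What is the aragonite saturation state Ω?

Ksp = 10^(−6.24) = 5.754×10^-7
Ω = [Ca²⁺][CO3²⁻]/Ksp = (10.1×10^-3)(0.227×10^-3) / 5.754×10^-7 = 3.98

Ω = 3.98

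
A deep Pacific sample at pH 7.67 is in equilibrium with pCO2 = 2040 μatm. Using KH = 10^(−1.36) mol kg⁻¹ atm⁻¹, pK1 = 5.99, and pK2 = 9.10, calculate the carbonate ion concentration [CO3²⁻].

[CO3²⁻] = 0.158 mmol/kg

[CO2*] = KH · pCO2 = 10^(−1.36) × 2040×10^-6 = 8.905×10^-5 mol/kg
α₀ = 1/(1 + K1/[H⁺] + K1K2/[H⁺]²) = 1/(1 + 10^+1.68 + 10^+0.25) = 0.01975
DIC = [CO2*]/α₀ = 8.905×10^-5 / 0.01975 = 4.510 mmol/kg
[CO3²⁻] = α₂·DIC; α₂ = 0.03512, so [CO3²⁻] = 0.03512 × 4.510 = 0.158 mmol/kg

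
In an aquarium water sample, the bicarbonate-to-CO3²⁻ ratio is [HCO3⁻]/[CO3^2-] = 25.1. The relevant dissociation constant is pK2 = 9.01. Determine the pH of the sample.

pH = 7.61

From K2 = [H⁺][CO3^2-]/[HCO3⁻]:  pH = pK2 − log₁₀([HCO3⁻]/[CO3^2-])
log₁₀(25.1) = +1.400
pH = 9.01 − (+1.400) = 7.61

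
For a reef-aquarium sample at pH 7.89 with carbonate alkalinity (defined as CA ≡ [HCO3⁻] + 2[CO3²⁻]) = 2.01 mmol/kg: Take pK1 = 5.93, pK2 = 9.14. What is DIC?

DIC = 1.93 mmol/kg

CA = [HCO3⁻] + 2[CO3²⁻] = (α₁ + 2α₂)·DIC
At pH 7.89: [H⁺]/K1 = 10^-1.96 = 0.010965, K2/[H⁺] = 10^-1.25 = 0.056234
α₁ = 1/(1 + 0.010965 + 0.056234) = 1/1.0672 = 0.9370; α₂ = α₁·K2/[H⁺] = 0.05269
α₁ + 2α₂ = 1.0424
DIC = CA / (α₁ + 2α₂) = 2.01 / 1.0424 = 1.93 mmol/kg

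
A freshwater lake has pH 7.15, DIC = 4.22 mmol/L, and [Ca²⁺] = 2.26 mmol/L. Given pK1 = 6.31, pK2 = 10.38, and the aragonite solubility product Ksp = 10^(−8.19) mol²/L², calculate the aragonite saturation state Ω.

Ω = 0.760

α₂ = 1 / (1 + [H⁺]/K2 + [H⁺]²/(K1K2)) = 1 / (1 + 10^+3.23 + 10^+2.39)
   = 1 / (1 + 1698.2 + 245.47) = 1/1944.7 = 0.0005142
[CO3²⁻] = α₂ × DIC = 0.0005142 × 4.22 = 0.002170 mmol/L = 2.170 μmol/L
Ksp = 10^(−8.19) = 6.457×10^-9
Ω = [Ca²⁺][CO3²⁻]/Ksp = (2.26×10^-3)(2.170×10^-6) / 6.457×10^-9 = 0.760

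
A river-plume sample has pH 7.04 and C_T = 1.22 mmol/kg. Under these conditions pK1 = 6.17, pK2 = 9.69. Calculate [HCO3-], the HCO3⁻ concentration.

[HCO3⁻] = 1.07 mmol/kg

α₁ = 1 / (1 + [H⁺]/K1 + K2/[H⁺]) = 1 / (1 + 10^-0.87 + 10^-2.65)
   = 1 / (1 + 0.13490 + 0.0022387) = 1/1.1371 = 0.8794
[HCO3⁻] = α₁ × DIC = 0.8794 × 1.22 = 1.07 mmol/kg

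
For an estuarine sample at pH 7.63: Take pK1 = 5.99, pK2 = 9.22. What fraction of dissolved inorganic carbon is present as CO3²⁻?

α₂ = 0.0245

α₂ = 1 / (1 + [H⁺]/K2 + [H⁺]²/(K1K2)) = 1 / (1 + 10^+1.59 + 10^-0.05)
   = 1 / (1 + 38.905 + 0.89125) = 1/40.796 = 0.02451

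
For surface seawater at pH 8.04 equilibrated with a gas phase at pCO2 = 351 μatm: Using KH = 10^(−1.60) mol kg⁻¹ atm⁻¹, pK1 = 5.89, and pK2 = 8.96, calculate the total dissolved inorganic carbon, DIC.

DIC = 1.40 mmol/kg

[CO2*] = KH · pCO2 = 10^(−1.60) × 351×10^-6 = 8.817×10^-6 mol/kg
α₀ = 1/(1 + K1/[H⁺] + K1K2/[H⁺]²) = 1/(1 + 10^+2.15 + 10^+1.23) = 0.006280
DIC = [CO2*]/α₀ = 8.817×10^-6 / 0.006280 = 1.40 mmol/kg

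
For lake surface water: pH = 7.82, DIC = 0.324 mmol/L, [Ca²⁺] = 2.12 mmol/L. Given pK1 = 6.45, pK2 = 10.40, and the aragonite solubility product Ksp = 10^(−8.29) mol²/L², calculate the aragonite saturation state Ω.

α₂ = 1 / (1 + [H⁺]/K2 + [H⁺]²/(K1K2)) = 1 / (1 + 10^+2.58 + 10^+1.21)
   = 1 / (1 + 380.19 + 16.218) = 1/397.41 = 0.002516
[CO3²⁻] = α₂ × DIC = 0.002516 × 0.324 = 0.0008153 mmol/L = 0.8153 μmol/L
Ksp = 10^(−8.29) = 5.129×10^-9
Ω = [Ca²⁺][CO3²⁻]/Ksp = (2.12×10^-3)(8.153×10^-7) / 5.129×10^-9 = 0.337

Ω = 0.337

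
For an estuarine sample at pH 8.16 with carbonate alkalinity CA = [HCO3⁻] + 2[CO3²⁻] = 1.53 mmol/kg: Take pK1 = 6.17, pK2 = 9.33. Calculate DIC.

DIC = 1.45 mmol/kg

CA = [HCO3⁻] + 2[CO3²⁻] = (α₁ + 2α₂)·DIC
At pH 8.16: [H⁺]/K1 = 10^-1.99 = 0.010233, K2/[H⁺] = 10^-1.17 = 0.067608
α₁ = 1/(1 + 0.010233 + 0.067608) = 1/1.0778 = 0.9278; α₂ = α₁·K2/[H⁺] = 0.06273
α₁ + 2α₂ = 1.0532
DIC = CA / (α₁ + 2α₂) = 1.53 / 1.0532 = 1.45 mmol/kg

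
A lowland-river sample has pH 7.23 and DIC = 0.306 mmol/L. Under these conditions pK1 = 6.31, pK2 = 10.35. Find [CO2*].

α₀ = 1 / (1 + K1/[H⁺] + K1K2/[H⁺]²) = 1 / (1 + 10^+0.92 + 10^-2.20)
   = 1 / (1 + 8.3176 + 0.0063096) = 1/9.3239 = 0.1073
[CO2*] = α₀ × DIC = 0.1073 × 0.306 = 0.0328 mmol/L

[CO2*] = 0.0328 mmol/L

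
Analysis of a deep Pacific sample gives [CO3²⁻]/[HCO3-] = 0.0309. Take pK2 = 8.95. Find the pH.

pH = 7.44

From K2 = [H⁺][CO3²⁻]/[HCO3-]:  pH = pK2 + log₁₀([CO3²⁻]/[HCO3-])
log₁₀(0.0309) = -1.510
pH = 8.95 + (-1.510) = 7.44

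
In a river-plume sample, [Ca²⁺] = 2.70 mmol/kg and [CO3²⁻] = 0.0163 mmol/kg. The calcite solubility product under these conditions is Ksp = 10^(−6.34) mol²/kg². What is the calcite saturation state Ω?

Ksp = 10^(−6.34) = 4.571×10^-7
Ω = [Ca²⁺][CO3²⁻]/Ksp = (2.70×10^-3)(0.0163×10^-3) / 4.571×10^-7 = 0.0963

Ω = 0.0963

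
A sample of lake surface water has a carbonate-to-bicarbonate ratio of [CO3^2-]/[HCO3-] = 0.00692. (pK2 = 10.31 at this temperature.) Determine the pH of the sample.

From K2 = [H⁺][CO3^2-]/[HCO3-]:  pH = pK2 + log₁₀([CO3^2-]/[HCO3-])
log₁₀(0.00692) = -2.160
pH = 10.31 + (-2.160) = 8.15

pH = 8.15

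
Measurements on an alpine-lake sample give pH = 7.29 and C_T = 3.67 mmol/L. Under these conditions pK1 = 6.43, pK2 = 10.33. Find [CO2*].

[CO2*] = 0.445 mmol/L

α₀ = 1 / (1 + K1/[H⁺] + K1K2/[H⁺]²) = 1 / (1 + 10^+0.86 + 10^-2.18)
   = 1 / (1 + 7.2444 + 0.0066069) = 1/8.2510 = 0.1212
[CO2*] = α₀ × DIC = 0.1212 × 3.67 = 0.445 mmol/L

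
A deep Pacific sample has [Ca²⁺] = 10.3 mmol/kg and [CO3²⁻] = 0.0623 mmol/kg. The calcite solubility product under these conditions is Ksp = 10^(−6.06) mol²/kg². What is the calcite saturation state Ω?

Ω = 0.737

Ksp = 10^(−6.06) = 8.710×10^-7
Ω = [Ca²⁺][CO3²⁻]/Ksp = (10.3×10^-3)(0.0623×10^-3) / 8.710×10^-7 = 0.737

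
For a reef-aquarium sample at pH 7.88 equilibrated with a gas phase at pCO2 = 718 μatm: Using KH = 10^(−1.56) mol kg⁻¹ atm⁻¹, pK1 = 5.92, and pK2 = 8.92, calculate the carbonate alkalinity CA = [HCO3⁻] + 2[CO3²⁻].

CA = 2.13 mmol/kg

[CO2*] = KH · pCO2 = 10^(−1.56) × 718×10^-6 = 1.978×10^-5 mol/kg
α₀ = 1/(1 + K1/[H⁺] + K1K2/[H⁺]²) = 1/(1 + 10^+1.96 + 10^+0.92) = 0.009948
DIC = [CO2*]/α₀ = 1.978×10^-5 / 0.009948 = 1.988 mmol/kg
CA = (α₁ + 2α₂)·DIC = (0.9073 + 2×0.08275) × 1.988 = 2.13 mmol/kg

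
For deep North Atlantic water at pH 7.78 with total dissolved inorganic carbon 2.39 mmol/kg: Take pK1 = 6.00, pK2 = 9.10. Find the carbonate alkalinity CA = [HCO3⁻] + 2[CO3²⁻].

CA = 2.46 mmol/kg

CA = [HCO3⁻] + 2[CO3²⁻] = (α₁ + 2α₂)·DIC
At pH 7.78: [H⁺]/K1 = 10^-1.78 = 0.016596, K2/[H⁺] = 10^-1.32 = 0.047863
α₁ = 1/(1 + 0.016596 + 0.047863) = 1/1.0645 = 0.9394; α₂ = α₁·K2/[H⁺] = 0.04496
α₁ + 2α₂ = 1.0294
CA = 1.0294 × 2.39 = 2.46 mmol/kg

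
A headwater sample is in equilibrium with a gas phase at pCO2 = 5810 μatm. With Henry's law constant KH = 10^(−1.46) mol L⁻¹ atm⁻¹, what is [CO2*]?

KH = 10^(−1.46) = 3.467×10^-2 mol L⁻¹ atm⁻¹
[CO2*] = KH · pCO2 = 3.467×10^-2 × 5810×10^-6 atm = 2.01×10^-4 mol/L

[CO2*] = 201 μmol/L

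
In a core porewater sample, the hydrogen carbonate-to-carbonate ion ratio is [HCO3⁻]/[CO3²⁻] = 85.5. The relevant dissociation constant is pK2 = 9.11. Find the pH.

pH = 7.18

From K2 = [H⁺][CO3²⁻]/[HCO3⁻]:  pH = pK2 − log₁₀([HCO3⁻]/[CO3²⁻])
log₁₀(85.5) = +1.932
pH = 9.11 − (+1.932) = 7.18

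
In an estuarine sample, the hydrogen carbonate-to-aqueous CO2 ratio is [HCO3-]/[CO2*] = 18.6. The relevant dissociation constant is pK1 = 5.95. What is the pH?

From K1 = [H⁺][HCO3-]/[CO2*]:  pH = pK1 + log₁₀([HCO3-]/[CO2*])
log₁₀(18.6) = +1.270
pH = 5.95 + (+1.270) = 7.22

pH = 7.22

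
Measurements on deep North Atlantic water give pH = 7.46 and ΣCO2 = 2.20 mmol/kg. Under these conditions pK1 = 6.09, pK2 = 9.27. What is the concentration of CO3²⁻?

[CO3²⁻] = 0.0322 mmol/kg

α₂ = 1 / (1 + [H⁺]/K2 + [H⁺]²/(K1K2)) = 1 / (1 + 10^+1.81 + 10^+0.44)
   = 1 / (1 + 64.565 + 2.7542) = 1/68.320 = 0.01464
[CO3²⁻] = α₂ × DIC = 0.01464 × 2.20 = 0.0322 mmol/kg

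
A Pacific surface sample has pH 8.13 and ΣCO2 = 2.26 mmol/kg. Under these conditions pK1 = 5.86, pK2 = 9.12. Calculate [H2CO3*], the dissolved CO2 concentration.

α₀ = 1 / (1 + K1/[H⁺] + K1K2/[H⁺]²) = 1 / (1 + 10^+2.27 + 10^+1.28)
   = 1 / (1 + 186.21 + 19.055) = 1/206.26 = 0.004848
[CO2*] = α₀ × DIC = 0.004848 × 2.26 = 0.0110 mmol/kg = 11.0 μmol/kg

[CO2*] = 11.0 μmol/kg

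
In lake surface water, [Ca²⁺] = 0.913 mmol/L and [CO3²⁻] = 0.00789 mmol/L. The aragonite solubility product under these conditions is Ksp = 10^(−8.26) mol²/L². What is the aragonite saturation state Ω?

Ω = 1.31

Ksp = 10^(−8.26) = 5.495×10^-9
Ω = [Ca²⁺][CO3²⁻]/Ksp = (0.913×10^-3)(0.00789×10^-3) / 5.495×10^-9 = 1.31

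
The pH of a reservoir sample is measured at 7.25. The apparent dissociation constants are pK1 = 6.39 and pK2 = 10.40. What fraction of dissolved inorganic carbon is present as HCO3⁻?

α₁ = 0.878

α₁ = 1 / (1 + [H⁺]/K1 + K2/[H⁺]) = 1 / (1 + 10^-0.86 + 10^-3.15)
   = 1 / (1 + 0.13804 + 0.00070795) = 1/1.1387 = 0.8782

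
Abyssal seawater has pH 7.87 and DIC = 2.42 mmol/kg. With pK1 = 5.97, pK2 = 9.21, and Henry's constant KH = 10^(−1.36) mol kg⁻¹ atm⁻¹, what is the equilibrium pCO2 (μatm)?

pCO2 = 659 μatm

α₀ = 1 / (1 + K1/[H⁺] + K1K2/[H⁺]²) = 1 / (1 + 10^+1.90 + 10^+0.56)
   = 1 / (1 + 79.433 + 3.6308) = 1/84.064 = 0.01190
[CO2*] = α₀ × DIC = 0.01190 × 2.42 = 0.02879 mmol/kg
pCO2 = [CO2*]/KH = 2.879×10^-5 / 4.365×10^-2 = 659 μatm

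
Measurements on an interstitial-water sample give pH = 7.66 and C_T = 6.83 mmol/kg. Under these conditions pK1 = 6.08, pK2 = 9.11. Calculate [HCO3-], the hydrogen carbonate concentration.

[HCO3⁻] = 6.43 mmol/kg

α₁ = 1 / (1 + [H⁺]/K1 + K2/[H⁺]) = 1 / (1 + 10^-1.58 + 10^-1.45)
   = 1 / (1 + 0.026303 + 0.035481) = 1/1.0618 = 0.9418
[HCO3⁻] = α₁ × DIC = 0.9418 × 6.83 = 6.43 mmol/kg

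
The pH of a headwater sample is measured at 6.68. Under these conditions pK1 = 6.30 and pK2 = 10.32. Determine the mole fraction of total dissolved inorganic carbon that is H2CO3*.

α₀ = 0.294

α₀ = 1 / (1 + K1/[H⁺] + K1K2/[H⁺]²) = 1 / (1 + 10^+0.38 + 10^-3.26)
   = 1 / (1 + 2.3988 + 0.00054954) = 1/3.3994 = 0.2942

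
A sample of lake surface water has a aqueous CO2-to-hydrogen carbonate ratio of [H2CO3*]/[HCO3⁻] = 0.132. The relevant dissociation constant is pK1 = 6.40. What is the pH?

From K1 = [H⁺][HCO3⁻]/[H2CO3*]:  pH = pK1 − log₁₀([H2CO3*]/[HCO3⁻])
log₁₀(0.132) = -0.879
pH = 6.40 − (-0.879) = 7.28

pH = 7.28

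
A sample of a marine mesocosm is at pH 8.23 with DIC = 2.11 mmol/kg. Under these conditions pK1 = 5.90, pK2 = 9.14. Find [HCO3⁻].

[HCO3⁻] = 1.87 mmol/kg

α₁ = 1 / (1 + [H⁺]/K1 + K2/[H⁺]) = 1 / (1 + 10^-2.33 + 10^-0.91)
   = 1 / (1 + 0.0046774 + 0.12303) = 1/1.1277 = 0.8868
[HCO3⁻] = α₁ × DIC = 0.8868 × 2.11 = 1.87 mmol/kg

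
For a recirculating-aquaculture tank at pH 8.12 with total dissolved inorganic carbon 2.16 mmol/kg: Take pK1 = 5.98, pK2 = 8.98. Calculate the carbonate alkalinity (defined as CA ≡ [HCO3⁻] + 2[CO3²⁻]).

CA = [HCO3⁻] + 2[CO3²⁻] = (α₁ + 2α₂)·DIC
At pH 8.12: [H⁺]/K1 = 10^-2.14 = 0.0072444, K2/[H⁺] = 10^-0.86 = 0.13804
α₁ = 1/(1 + 0.0072444 + 0.13804) = 1/1.1453 = 0.8731; α₂ = α₁·K2/[H⁺] = 0.1205
α₁ + 2α₂ = 1.1142
CA = 1.1142 × 2.16 = 2.41 mmol/kg

CA = 2.41 mmol/kg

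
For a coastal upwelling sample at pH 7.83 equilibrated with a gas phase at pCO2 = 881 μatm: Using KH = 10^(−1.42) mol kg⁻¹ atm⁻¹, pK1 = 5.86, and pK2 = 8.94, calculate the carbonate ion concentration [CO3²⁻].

[CO3²⁻] = 0.243 mmol/kg

[CO2*] = KH · pCO2 = 10^(−1.42) × 881×10^-6 = 3.349×10^-5 mol/kg
α₀ = 1/(1 + K1/[H⁺] + K1K2/[H⁺]²) = 1/(1 + 10^+1.97 + 10^+0.86) = 0.009845
DIC = [CO2*]/α₀ = 3.349×10^-5 / 0.009845 = 3.402 mmol/kg
[CO3²⁻] = α₂·DIC; α₂ = 0.07132, so [CO3²⁻] = 0.07132 × 3.402 = 0.243 mmol/kg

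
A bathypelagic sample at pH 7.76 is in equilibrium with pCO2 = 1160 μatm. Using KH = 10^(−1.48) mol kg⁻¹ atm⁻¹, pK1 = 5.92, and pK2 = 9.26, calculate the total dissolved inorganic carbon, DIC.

DIC = 2.78 mmol/kg

[CO2*] = KH · pCO2 = 10^(−1.48) × 1160×10^-6 = 3.841×10^-5 mol/kg
α₀ = 1/(1 + K1/[H⁺] + K1K2/[H⁺]²) = 1/(1 + 10^+1.84 + 10^+0.34) = 0.01382
DIC = [CO2*]/α₀ = 3.841×10^-5 / 0.01382 = 2.78 mmol/kg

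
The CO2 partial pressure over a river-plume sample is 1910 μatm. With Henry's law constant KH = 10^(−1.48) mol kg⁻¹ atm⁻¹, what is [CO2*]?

KH = 10^(−1.48) = 3.311×10^-2 mol kg⁻¹ atm⁻¹
[CO2*] = KH · pCO2 = 3.311×10^-2 × 1910×10^-6 atm = 6.32×10^-5 mol/kg

[CO2*] = 63.2 μmol/kg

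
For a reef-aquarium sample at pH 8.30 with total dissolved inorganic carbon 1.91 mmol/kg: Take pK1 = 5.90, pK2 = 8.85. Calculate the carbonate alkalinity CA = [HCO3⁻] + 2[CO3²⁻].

CA = [HCO3⁻] + 2[CO3²⁻] = (α₁ + 2α₂)·DIC
At pH 8.30: [H⁺]/K1 = 10^-2.40 = 0.0039811, K2/[H⁺] = 10^-0.55 = 0.28184
α₁ = 1/(1 + 0.0039811 + 0.28184) = 1/1.2858 = 0.7777; α₂ = α₁·K2/[H⁺] = 0.2192
α₁ + 2α₂ = 1.2161
CA = 1.2161 × 1.91 = 2.32 mmol/kg

CA = 2.32 mmol/kg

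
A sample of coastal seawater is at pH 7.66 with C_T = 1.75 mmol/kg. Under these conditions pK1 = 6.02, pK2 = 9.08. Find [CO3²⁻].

[CO3²⁻] = 0.0627 mmol/kg

α₂ = 1 / (1 + [H⁺]/K2 + [H⁺]²/(K1K2)) = 1 / (1 + 10^+1.42 + 10^-0.22)
   = 1 / (1 + 26.303 + 0.60256) = 1/27.905 = 0.03584
[CO3²⁻] = α₂ × DIC = 0.03584 × 1.75 = 0.0627 mmol/kg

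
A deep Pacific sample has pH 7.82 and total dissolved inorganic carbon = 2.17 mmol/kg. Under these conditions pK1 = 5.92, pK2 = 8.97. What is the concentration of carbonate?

[CO3²⁻] = 0.142 mmol/kg

α₂ = 1 / (1 + [H⁺]/K2 + [H⁺]²/(K1K2)) = 1 / (1 + 10^+1.15 + 10^-0.75)
   = 1 / (1 + 14.125 + 0.17783) = 1/15.303 = 0.06535
[CO3²⁻] = α₂ × DIC = 0.06535 × 2.17 = 0.142 mmol/kg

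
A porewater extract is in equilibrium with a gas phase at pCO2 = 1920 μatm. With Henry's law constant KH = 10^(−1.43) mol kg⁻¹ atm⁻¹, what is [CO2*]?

[CO2*] = 71.3 μmol/kg

KH = 10^(−1.43) = 3.715×10^-2 mol kg⁻¹ atm⁻¹
[CO2*] = KH · pCO2 = 3.715×10^-2 × 1920×10^-6 atm = 7.13×10^-5 mol/kg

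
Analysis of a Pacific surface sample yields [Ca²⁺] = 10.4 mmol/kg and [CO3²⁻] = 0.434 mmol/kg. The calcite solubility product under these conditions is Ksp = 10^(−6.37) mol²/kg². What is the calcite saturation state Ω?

Ksp = 10^(−6.37) = 4.266×10^-7
Ω = [Ca²⁺][CO3²⁻]/Ksp = (10.4×10^-3)(0.434×10^-3) / 4.266×10^-7 = 10.6

Ω = 10.6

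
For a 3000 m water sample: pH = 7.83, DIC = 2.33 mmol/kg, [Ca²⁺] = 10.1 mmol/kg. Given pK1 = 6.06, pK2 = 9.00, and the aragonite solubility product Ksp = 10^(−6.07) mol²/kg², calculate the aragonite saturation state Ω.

α₂ = 1 / (1 + [H⁺]/K2 + [H⁺]²/(K1K2)) = 1 / (1 + 10^+1.17 + 10^-0.60)
   = 1 / (1 + 14.791 + 0.25119) = 1/16.042 = 0.06234
[CO3²⁻] = α₂ × DIC = 0.06234 × 2.33 = 0.1452 mmol/kg
Ksp = 10^(−6.07) = 8.511×10^-7
Ω = [Ca²⁺][CO3²⁻]/Ksp = (10.1×10^-3)(1.452×10^-4) / 8.511×10^-7 = 1.72

Ω = 1.72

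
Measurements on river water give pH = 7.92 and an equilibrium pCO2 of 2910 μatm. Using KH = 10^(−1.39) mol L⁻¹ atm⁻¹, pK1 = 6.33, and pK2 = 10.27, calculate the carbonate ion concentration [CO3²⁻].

[CO3²⁻] = 0.0206 mmol/L

[CO2*] = KH · pCO2 = 10^(−1.39) × 2910×10^-6 = 1.185×10^-4 mol/L
α₀ = 1/(1 + K1/[H⁺] + K1K2/[H⁺]²) = 1/(1 + 10^+1.59 + 10^-0.76) = 0.02495
DIC = [CO2*]/α₀ = 1.185×10^-4 / 0.02495 = 4.751 mmol/L
[CO3²⁻] = α₂·DIC; α₂ = 0.004336, so [CO3²⁻] = 0.004336 × 4.751 = 0.0206 mmol/L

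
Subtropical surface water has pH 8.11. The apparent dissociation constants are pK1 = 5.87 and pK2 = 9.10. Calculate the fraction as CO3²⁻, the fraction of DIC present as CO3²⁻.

α₂ = 0.0923

α₂ = 1 / (1 + [H⁺]/K2 + [H⁺]²/(K1K2)) = 1 / (1 + 10^+0.99 + 10^-1.25)
   = 1 / (1 + 9.7724 + 0.056234) = 1/10.829 = 0.09235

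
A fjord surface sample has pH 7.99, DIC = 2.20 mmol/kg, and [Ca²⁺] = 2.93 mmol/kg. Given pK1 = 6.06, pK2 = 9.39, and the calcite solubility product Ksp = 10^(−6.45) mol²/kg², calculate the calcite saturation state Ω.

α₂ = 1 / (1 + [H⁺]/K2 + [H⁺]²/(K1K2)) = 1 / (1 + 10^+1.40 + 10^-0.53)
   = 1 / (1 + 25.119 + 0.29512) = 1/26.414 = 0.03786
[CO3²⁻] = α₂ × DIC = 0.03786 × 2.20 = 0.08329 mmol/kg
Ksp = 10^(−6.45) = 3.548×10^-7
Ω = [Ca²⁺][CO3²⁻]/Ksp = (2.93×10^-3)(8.329×10^-5) / 3.548×10^-7 = 0.688

Ω = 0.688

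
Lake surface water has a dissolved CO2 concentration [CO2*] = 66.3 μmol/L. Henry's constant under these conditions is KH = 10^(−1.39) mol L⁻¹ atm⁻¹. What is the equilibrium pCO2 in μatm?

KH = 10^(−1.39) = 4.074×10^-2 mol L⁻¹ atm⁻¹
pCO2 = [CO2*]/KH = 66.3×10^-6 / 4.074×10^-2 = 1.63×10^-3 atm = 1630 μatm

pCO2 = 1630 μatm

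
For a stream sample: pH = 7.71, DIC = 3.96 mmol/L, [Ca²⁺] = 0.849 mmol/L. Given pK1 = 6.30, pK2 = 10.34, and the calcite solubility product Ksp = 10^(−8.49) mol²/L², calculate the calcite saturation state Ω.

α₂ = 1 / (1 + [H⁺]/K2 + [H⁺]²/(K1K2)) = 1 / (1 + 10^+2.63 + 10^+1.22)
   = 1 / (1 + 426.58 + 16.596) = 1/444.18 = 0.002251
[CO3²⁻] = α₂ × DIC = 0.002251 × 3.96 = 0.008915 mmol/L = 8.915 μmol/L
Ksp = 10^(−8.49) = 3.236×10^-9
Ω = [Ca²⁺][CO3²⁻]/Ksp = (0.849×10^-3)(8.915×10^-6) / 3.236×10^-9 = 2.34

Ω = 2.34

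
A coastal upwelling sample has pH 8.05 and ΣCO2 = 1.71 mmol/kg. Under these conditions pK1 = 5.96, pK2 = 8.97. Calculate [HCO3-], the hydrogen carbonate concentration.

[HCO3⁻] = 1.52 mmol/kg

α₁ = 1 / (1 + [H⁺]/K1 + K2/[H⁺]) = 1 / (1 + 10^-2.09 + 10^-0.92)
   = 1 / (1 + 0.0081283 + 0.12023) = 1/1.1284 = 0.8862
[HCO3⁻] = α₁ × DIC = 0.8862 × 1.71 = 1.52 mmol/kg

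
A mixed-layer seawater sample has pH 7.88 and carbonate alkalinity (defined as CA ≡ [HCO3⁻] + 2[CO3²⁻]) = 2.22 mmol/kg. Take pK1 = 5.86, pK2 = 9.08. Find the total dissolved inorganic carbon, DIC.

CA = [HCO3⁻] + 2[CO3²⁻] = (α₁ + 2α₂)·DIC
At pH 7.88: [H⁺]/K1 = 10^-2.02 = 0.0095499, K2/[H⁺] = 10^-1.20 = 0.063096
α₁ = 1/(1 + 0.0095499 + 0.063096) = 1/1.0726 = 0.9323; α₂ = α₁·K2/[H⁺] = 0.05882
α₁ + 2α₂ = 1.0499
DIC = CA / (α₁ + 2α₂) = 2.22 / 1.0499 = 2.11 mmol/kg

DIC = 2.11 mmol/kg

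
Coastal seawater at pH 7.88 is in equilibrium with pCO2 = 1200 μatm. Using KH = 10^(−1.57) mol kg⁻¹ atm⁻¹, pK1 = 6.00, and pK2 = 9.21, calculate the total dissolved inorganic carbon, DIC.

DIC = 2.60 mmol/kg

[CO2*] = KH · pCO2 = 10^(−1.57) × 1200×10^-6 = 3.230×10^-5 mol/kg
α₀ = 1/(1 + K1/[H⁺] + K1K2/[H⁺]²) = 1/(1 + 10^+1.88 + 10^+0.55) = 0.01244
DIC = [CO2*]/α₀ = 3.230×10^-5 / 0.01244 = 2.60 mmol/kg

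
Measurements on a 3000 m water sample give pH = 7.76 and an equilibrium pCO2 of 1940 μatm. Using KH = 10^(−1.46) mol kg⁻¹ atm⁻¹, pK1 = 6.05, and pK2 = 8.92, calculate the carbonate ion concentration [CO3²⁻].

[CO3²⁻] = 0.239 mmol/kg

[CO2*] = KH · pCO2 = 10^(−1.46) × 1940×10^-6 = 6.727×10^-5 mol/kg
α₀ = 1/(1 + K1/[H⁺] + K1K2/[H⁺]²) = 1/(1 + 10^+1.71 + 10^+0.55) = 0.01791
DIC = [CO2*]/α₀ = 6.727×10^-5 / 0.01791 = 3.756 mmol/kg
[CO3²⁻] = α₂·DIC; α₂ = 0.06355, so [CO3²⁻] = 0.06355 × 3.756 = 0.239 mmol/kg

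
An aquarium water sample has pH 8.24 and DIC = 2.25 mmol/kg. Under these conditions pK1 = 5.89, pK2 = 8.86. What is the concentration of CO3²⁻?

α₂ = 1 / (1 + [H⁺]/K2 + [H⁺]²/(K1K2)) = 1 / (1 + 10^+0.62 + 10^-1.73)
   = 1 / (1 + 4.1687 + 0.018621) = 1/5.1873 = 0.1928
[CO3²⁻] = α₂ × DIC = 0.1928 × 2.25 = 0.434 mmol/kg

[CO3²⁻] = 0.434 mmol/kg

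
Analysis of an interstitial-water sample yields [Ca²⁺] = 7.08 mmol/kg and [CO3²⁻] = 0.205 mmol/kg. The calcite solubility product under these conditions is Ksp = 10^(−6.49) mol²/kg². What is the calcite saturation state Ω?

Ω = 4.49

Ksp = 10^(−6.49) = 3.236×10^-7
Ω = [Ca²⁺][CO3²⁻]/Ksp = (7.08×10^-3)(0.205×10^-3) / 3.236×10^-7 = 4.49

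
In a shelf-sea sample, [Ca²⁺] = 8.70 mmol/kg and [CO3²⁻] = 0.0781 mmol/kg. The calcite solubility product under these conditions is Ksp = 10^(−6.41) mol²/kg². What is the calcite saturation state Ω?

Ω = 1.75

Ksp = 10^(−6.41) = 3.890×10^-7
Ω = [Ca²⁺][CO3²⁻]/Ksp = (8.70×10^-3)(0.0781×10^-3) / 3.890×10^-7 = 1.75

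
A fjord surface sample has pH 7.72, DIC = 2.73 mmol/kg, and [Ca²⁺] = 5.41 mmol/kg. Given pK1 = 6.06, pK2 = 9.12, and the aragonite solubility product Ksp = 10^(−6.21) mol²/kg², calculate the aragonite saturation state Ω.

Ω = 0.898

α₂ = 1 / (1 + [H⁺]/K2 + [H⁺]²/(K1K2)) = 1 / (1 + 10^+1.40 + 10^-0.26)
   = 1 / (1 + 25.119 + 0.54954) = 1/26.668 = 0.03750
[CO3²⁻] = α₂ × DIC = 0.03750 × 2.73 = 0.1024 mmol/kg
Ksp = 10^(−6.21) = 6.166×10^-7
Ω = [Ca²⁺][CO3²⁻]/Ksp = (5.41×10^-3)(1.024×10^-4) / 6.166×10^-7 = 0.898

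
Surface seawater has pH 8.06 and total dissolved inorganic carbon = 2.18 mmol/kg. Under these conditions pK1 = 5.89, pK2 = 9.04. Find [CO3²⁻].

[CO3²⁻] = 0.205 mmol/kg

α₂ = 1 / (1 + [H⁺]/K2 + [H⁺]²/(K1K2)) = 1 / (1 + 10^+0.98 + 10^-1.19)
   = 1 / (1 + 9.5499 + 0.064565) = 1/10.614 = 0.09421
[CO3²⁻] = α₂ × DIC = 0.09421 × 2.18 = 0.205 mmol/kg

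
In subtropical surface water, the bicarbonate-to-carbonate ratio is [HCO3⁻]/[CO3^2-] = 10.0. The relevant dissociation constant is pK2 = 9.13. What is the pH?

From K2 = [H⁺][CO3^2-]/[HCO3⁻]:  pH = pK2 − log₁₀([HCO3⁻]/[CO3^2-])
log₁₀(10.0) = +1.000
pH = 9.13 − (+1.000) = 8.13

pH = 8.13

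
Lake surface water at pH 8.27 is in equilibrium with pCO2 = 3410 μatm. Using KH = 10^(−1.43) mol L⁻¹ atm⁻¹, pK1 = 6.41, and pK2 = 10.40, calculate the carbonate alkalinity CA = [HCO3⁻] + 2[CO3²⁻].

CA = 9.31 mmol/L

[CO2*] = KH · pCO2 = 10^(−1.43) × 3410×10^-6 = 1.267×10^-4 mol/L
α₀ = 1/(1 + K1/[H⁺] + K1K2/[H⁺]²) = 1/(1 + 10^+1.86 + 10^-0.27) = 0.01352
DIC = [CO2*]/α₀ = 1.267×10^-4 / 0.01352 = 9.373 mmol/L
CA = (α₁ + 2α₂)·DIC = (0.9792 + 2×0.007259) × 9.373 = 9.31 mmol/L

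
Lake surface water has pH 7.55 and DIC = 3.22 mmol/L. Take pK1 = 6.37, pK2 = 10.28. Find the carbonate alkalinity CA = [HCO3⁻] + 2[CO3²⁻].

CA = 3.03 mmol/L

CA = [HCO3⁻] + 2[CO3²⁻] = (α₁ + 2α₂)·DIC
At pH 7.55: [H⁺]/K1 = 10^-1.18 = 0.066069, K2/[H⁺] = 10^-2.73 = 0.0018621
α₁ = 1/(1 + 0.066069 + 0.0018621) = 1/1.0679 = 0.9364; α₂ = α₁·K2/[H⁺] = 0.001744
α₁ + 2α₂ = 0.9399
CA = 0.9399 × 3.22 = 3.03 mmol/L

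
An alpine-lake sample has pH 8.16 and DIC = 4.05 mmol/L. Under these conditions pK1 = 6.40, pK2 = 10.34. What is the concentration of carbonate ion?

α₂ = 1 / (1 + [H⁺]/K2 + [H⁺]²/(K1K2)) = 1 / (1 + 10^+2.18 + 10^+0.42)
   = 1 / (1 + 151.36 + 2.6303) = 1/154.99 = 0.006452
[CO3²⁻] = α₂ × DIC = 0.006452 × 4.05 = 0.0261 mmol/L

[CO3²⁻] = 0.0261 mmol/L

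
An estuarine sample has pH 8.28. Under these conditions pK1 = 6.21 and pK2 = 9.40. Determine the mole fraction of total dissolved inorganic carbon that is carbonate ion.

α₂ = 1 / (1 + [H⁺]/K2 + [H⁺]²/(K1K2)) = 1 / (1 + 10^+1.12 + 10^-0.95)
   = 1 / (1 + 13.183 + 0.11220) = 1/14.295 = 0.06996

α₂ = 0.0700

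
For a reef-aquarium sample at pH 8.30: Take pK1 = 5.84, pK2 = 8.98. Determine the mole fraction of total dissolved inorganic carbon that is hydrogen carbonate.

α₁ = 0.825

α₁ = 1 / (1 + [H⁺]/K1 + K2/[H⁺]) = 1 / (1 + 10^-2.46 + 10^-0.68)
   = 1 / (1 + 0.0034674 + 0.20893) = 1/1.2124 = 0.8248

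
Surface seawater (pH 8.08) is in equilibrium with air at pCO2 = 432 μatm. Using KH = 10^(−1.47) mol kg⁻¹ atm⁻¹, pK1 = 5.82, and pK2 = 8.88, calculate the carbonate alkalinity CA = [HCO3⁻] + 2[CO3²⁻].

CA = 3.51 mmol/kg

[CO2*] = KH · pCO2 = 10^(−1.47) × 432×10^-6 = 1.464×10^-5 mol/kg
α₀ = 1/(1 + K1/[H⁺] + K1K2/[H⁺]²) = 1/(1 + 10^+2.26 + 10^+1.46) = 0.004721
DIC = [CO2*]/α₀ = 1.464×10^-5 / 0.004721 = 3.100 mmol/kg
CA = (α₁ + 2α₂)·DIC = (0.8591 + 2×0.1362) × 3.100 = 3.51 mmol/kg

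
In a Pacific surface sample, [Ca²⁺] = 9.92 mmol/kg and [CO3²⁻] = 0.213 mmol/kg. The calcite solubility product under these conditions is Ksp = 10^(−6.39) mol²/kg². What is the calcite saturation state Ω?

Ksp = 10^(−6.39) = 4.074×10^-7
Ω = [Ca²⁺][CO3²⁻]/Ksp = (9.92×10^-3)(0.213×10^-3) / 4.074×10^-7 = 5.19

Ω = 5.19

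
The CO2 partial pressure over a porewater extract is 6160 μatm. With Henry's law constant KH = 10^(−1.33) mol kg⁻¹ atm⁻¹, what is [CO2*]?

[CO2*] = 288 μmol/kg

KH = 10^(−1.33) = 4.677×10^-2 mol kg⁻¹ atm⁻¹
[CO2*] = KH · pCO2 = 4.677×10^-2 × 6160×10^-6 atm = 2.88×10^-4 mol/kg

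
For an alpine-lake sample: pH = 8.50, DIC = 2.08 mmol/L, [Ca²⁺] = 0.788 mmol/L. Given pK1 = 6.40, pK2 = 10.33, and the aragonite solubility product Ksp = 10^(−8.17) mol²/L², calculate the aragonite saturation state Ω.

α₂ = 1 / (1 + [H⁺]/K2 + [H⁺]²/(K1K2)) = 1 / (1 + 10^+1.83 + 10^-0.27)
   = 1 / (1 + 67.608 + 0.53703) = 1/69.145 = 0.01446
[CO3²⁻] = α₂ × DIC = 0.01446 × 2.08 = 0.03008 mmol/L
Ksp = 10^(−8.17) = 6.761×10^-9
Ω = [Ca²⁺][CO3²⁻]/Ksp = (0.788×10^-3)(3.008×10^-5) / 6.761×10^-9 = 3.51

Ω = 3.51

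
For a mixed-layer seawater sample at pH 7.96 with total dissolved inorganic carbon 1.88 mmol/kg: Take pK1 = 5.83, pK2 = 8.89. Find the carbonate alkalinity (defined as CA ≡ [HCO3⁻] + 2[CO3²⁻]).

CA = 2.06 mmol/kg

CA = [HCO3⁻] + 2[CO3²⁻] = (α₁ + 2α₂)·DIC
At pH 7.96: [H⁺]/K1 = 10^-2.13 = 0.0074131, K2/[H⁺] = 10^-0.93 = 0.11749
α₁ = 1/(1 + 0.0074131 + 0.11749) = 1/1.1249 = 0.8890; α₂ = α₁·K2/[H⁺] = 0.1044
α₁ + 2α₂ = 1.0979
CA = 1.0979 × 1.88 = 2.06 mmol/kg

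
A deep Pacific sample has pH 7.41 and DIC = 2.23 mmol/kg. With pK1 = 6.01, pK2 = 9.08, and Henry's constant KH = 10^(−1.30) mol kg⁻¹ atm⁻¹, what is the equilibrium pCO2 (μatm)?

pCO2 = 1670 μatm

α₀ = 1 / (1 + K1/[H⁺] + K1K2/[H⁺]²) = 1 / (1 + 10^+1.40 + 10^-0.27)
   = 1 / (1 + 25.119 + 0.53703) = 1/26.656 = 0.03752
[CO2*] = α₀ × DIC = 0.03752 × 2.23 = 0.08366 mmol/kg
pCO2 = [CO2*]/KH = 8.366×10^-5 / 5.012×10^-2 = 1670 μatm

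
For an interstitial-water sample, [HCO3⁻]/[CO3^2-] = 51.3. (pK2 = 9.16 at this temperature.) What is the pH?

pH = 7.45

From K2 = [H⁺][CO3^2-]/[HCO3⁻]:  pH = pK2 − log₁₀([HCO3⁻]/[CO3^2-])
log₁₀(51.3) = +1.710
pH = 9.16 − (+1.710) = 7.45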